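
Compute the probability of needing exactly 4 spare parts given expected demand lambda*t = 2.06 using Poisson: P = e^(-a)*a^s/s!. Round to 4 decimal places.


a = 2.06, s = 4
e^(-a) = e^(-2.06) = 0.1275
a^s = 2.06^4 = 18.0081
s! = 24
P = 0.1275 * 18.0081 / 24
P = 0.0956

0.0956


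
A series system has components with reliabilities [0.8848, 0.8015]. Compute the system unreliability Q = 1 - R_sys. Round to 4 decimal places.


Components: [0.8848, 0.8015]
After component 1: product = 0.8848
After component 2: product = 0.7092
R_sys = 0.7092
Q = 1 - 0.7092 = 0.2908

0.2908


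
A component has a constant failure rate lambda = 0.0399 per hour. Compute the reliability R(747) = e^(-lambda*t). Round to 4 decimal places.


lambda = 0.0399
t = 747
lambda * t = 29.8053
R(t) = e^(-29.8053)
R(t) = 0.0

0.0


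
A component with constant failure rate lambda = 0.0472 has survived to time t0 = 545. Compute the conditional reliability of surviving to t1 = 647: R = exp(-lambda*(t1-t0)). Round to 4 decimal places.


lambda = 0.0472
t0 = 545, t1 = 647
t1 - t0 = 102
lambda * (t1-t0) = 0.0472 * 102 = 4.8144
R = exp(-4.8144)
R = 0.0081

0.0081


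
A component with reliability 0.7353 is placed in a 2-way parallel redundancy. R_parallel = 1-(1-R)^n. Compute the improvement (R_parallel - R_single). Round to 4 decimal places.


R_single = 0.7353, n = 2
1 - R_single = 0.2647
(1 - R_single)^n = 0.2647^2 = 0.0701
R_parallel = 1 - 0.0701 = 0.9299
Improvement = 0.9299 - 0.7353
Improvement = 0.1946

0.1946


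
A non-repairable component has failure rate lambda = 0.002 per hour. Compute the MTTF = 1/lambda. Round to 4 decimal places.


lambda = 0.002
MTTF = 1 / 0.002
MTTF = 500.0

500.0


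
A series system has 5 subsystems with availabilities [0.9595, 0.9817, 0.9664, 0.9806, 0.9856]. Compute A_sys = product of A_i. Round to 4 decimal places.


Subsystems: [0.9595, 0.9817, 0.9664, 0.9806, 0.9856]
After subsystem 1 (A=0.9595): product = 0.9595
After subsystem 2 (A=0.9817): product = 0.9419
After subsystem 3 (A=0.9664): product = 0.9103
After subsystem 4 (A=0.9806): product = 0.8926
After subsystem 5 (A=0.9856): product = 0.8798
A_sys = 0.8798

0.8798


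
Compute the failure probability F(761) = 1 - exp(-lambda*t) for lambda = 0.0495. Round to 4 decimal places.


lambda = 0.0495, t = 761
lambda * t = 37.6695
exp(-37.6695) = 0.0
F(t) = 1 - 0.0
F(t) = 1.0

1.0


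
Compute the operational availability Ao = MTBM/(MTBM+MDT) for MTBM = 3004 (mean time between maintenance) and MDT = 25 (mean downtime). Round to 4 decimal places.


MTBM = 3004
MDT = 25
MTBM + MDT = 3029
Ao = 3004 / 3029
Ao = 0.9917

0.9917


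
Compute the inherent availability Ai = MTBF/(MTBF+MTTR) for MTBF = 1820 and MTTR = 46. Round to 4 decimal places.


MTBF = 1820
MTTR = 46
MTBF + MTTR = 1866
Ai = 1820 / 1866
Ai = 0.9753

0.9753


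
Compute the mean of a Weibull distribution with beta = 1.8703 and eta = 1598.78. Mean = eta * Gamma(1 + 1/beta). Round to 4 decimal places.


beta = 1.8703, eta = 1598.78
1/beta = 0.5347
1 + 1/beta = 1.5347
Gamma(1.5347) = 0.8878
Mean = 1598.78 * 0.8878
Mean = 1419.4651

1419.4651


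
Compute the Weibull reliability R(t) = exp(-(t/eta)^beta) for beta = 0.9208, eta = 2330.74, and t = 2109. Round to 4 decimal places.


beta = 0.9208, eta = 2330.74, t = 2109
t/eta = 2109 / 2330.74 = 0.9049
(t/eta)^beta = 0.9049^0.9208 = 0.9121
R(t) = exp(-0.9121)
R(t) = 0.4017

0.4017


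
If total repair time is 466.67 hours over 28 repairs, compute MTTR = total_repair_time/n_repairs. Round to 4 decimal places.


total_repair_time = 466.67
n_repairs = 28
MTTR = 466.67 / 28
MTTR = 16.6668

16.6668


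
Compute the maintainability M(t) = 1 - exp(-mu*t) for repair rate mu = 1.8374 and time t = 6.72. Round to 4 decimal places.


mu = 1.8374, t = 6.72
mu * t = 1.8374 * 6.72 = 12.3473
exp(-12.3473) = 0.0
M(t) = 1 - 0.0
M(t) = 1.0

1.0


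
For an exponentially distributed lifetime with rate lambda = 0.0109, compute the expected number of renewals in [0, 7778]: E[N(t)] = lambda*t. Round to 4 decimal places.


lambda = 0.0109
t = 7778
E[N(t)] = lambda * t
E[N(t)] = 0.0109 * 7778
E[N(t)] = 84.7802

84.7802


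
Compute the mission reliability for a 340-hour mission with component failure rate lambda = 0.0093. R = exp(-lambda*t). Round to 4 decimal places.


lambda = 0.0093
mission_time = 340
lambda * t = 0.0093 * 340 = 3.162
R = exp(-3.162)
R = 0.0423

0.0423


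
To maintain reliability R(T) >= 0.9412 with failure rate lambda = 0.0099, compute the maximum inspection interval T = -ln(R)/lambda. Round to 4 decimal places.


R_target = 0.9412
lambda = 0.0099
-ln(0.9412) = 0.0606
T = 0.0606 / 0.0099
T = 6.1212

6.1212


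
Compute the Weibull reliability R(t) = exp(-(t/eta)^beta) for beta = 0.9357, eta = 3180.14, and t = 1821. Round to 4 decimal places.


beta = 0.9357, eta = 3180.14, t = 1821
t/eta = 1821 / 3180.14 = 0.5726
(t/eta)^beta = 0.5726^0.9357 = 0.5935
R(t) = exp(-0.5935)
R(t) = 0.5524

0.5524


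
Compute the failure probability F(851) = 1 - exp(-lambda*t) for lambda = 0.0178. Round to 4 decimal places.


lambda = 0.0178, t = 851
lambda * t = 15.1478
exp(-15.1478) = 0.0
F(t) = 1 - 0.0
F(t) = 1.0

1.0


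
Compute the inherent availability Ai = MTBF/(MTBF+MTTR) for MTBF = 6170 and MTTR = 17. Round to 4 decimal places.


MTBF = 6170
MTTR = 17
MTBF + MTTR = 6187
Ai = 6170 / 6187
Ai = 0.9973

0.9973


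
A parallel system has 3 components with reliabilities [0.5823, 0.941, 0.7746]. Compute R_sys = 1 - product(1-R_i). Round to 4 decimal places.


Components: [0.5823, 0.941, 0.7746]
(1 - 0.5823) = 0.4177, running product = 0.4177
(1 - 0.941) = 0.059, running product = 0.0246
(1 - 0.7746) = 0.2254, running product = 0.0056
Product of (1-R_i) = 0.0056
R_sys = 1 - 0.0056 = 0.9944

0.9944


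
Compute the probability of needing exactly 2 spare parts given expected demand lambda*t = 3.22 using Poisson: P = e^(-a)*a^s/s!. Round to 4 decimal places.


a = 3.22, s = 2
e^(-a) = e^(-3.22) = 0.04
a^s = 3.22^2 = 10.3684
s! = 2
P = 0.04 * 10.3684 / 2
P = 0.2071

0.2071


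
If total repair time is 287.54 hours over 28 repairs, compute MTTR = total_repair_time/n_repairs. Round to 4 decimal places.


total_repair_time = 287.54
n_repairs = 28
MTTR = 287.54 / 28
MTTR = 10.2693

10.2693


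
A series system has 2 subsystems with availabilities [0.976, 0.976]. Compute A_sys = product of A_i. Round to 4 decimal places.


Subsystems: [0.976, 0.976]
After subsystem 1 (A=0.976): product = 0.976
After subsystem 2 (A=0.976): product = 0.9526
A_sys = 0.9526

0.9526


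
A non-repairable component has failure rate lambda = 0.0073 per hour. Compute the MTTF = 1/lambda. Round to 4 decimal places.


lambda = 0.0073
MTTF = 1 / 0.0073
MTTF = 136.9863

136.9863


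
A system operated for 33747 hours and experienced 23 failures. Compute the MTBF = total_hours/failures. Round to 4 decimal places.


total_hours = 33747
failures = 23
MTBF = 33747 / 23
MTBF = 1467.2609

1467.2609


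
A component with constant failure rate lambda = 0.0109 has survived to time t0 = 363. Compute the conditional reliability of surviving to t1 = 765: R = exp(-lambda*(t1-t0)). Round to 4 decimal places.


lambda = 0.0109
t0 = 363, t1 = 765
t1 - t0 = 402
lambda * (t1-t0) = 0.0109 * 402 = 4.3818
R = exp(-4.3818)
R = 0.0125

0.0125


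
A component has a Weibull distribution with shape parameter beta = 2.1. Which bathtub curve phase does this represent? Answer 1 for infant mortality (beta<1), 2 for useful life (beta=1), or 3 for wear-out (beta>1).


beta = 2.1
Compare beta to 1:
beta < 1 => infant mortality (phase 1)
beta = 1 => useful life (phase 2)
beta > 1 => wear-out (phase 3)
Since beta = 2.1, this is wear-out (increasing failure rate)
Phase = 3

3


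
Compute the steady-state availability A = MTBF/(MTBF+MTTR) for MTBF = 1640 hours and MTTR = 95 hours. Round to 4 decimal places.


MTBF = 1640
MTTR = 95
MTBF + MTTR = 1735
A = 1640 / 1735
A = 0.9452

0.9452


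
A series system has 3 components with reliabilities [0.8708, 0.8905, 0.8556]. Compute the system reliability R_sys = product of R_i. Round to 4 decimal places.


Components: [0.8708, 0.8905, 0.8556]
After component 1 (R=0.8708): product = 0.8708
After component 2 (R=0.8905): product = 0.7754
After component 3 (R=0.8556): product = 0.6635
R_sys = 0.6635

0.6635


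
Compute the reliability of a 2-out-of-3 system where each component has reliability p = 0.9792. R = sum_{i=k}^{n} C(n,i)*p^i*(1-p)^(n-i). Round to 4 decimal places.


k = 2, n = 3, p = 0.9792
i=2: C(3,2)=3 * 0.9792^2 * 0.0208^1 = 0.0598
i=3: C(3,3)=1 * 0.9792^3 * 0.0208^0 = 0.9389
R = sum of terms = 0.9987

0.9987


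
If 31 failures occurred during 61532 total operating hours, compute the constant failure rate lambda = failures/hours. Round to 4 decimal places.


failures = 31
total_hours = 61532
lambda = 31 / 61532
lambda = 0.0005

0.0005


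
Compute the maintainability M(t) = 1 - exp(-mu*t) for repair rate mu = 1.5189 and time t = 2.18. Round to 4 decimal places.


mu = 1.5189, t = 2.18
mu * t = 1.5189 * 2.18 = 3.3112
exp(-3.3112) = 0.0365
M(t) = 1 - 0.0365
M(t) = 0.9635

0.9635


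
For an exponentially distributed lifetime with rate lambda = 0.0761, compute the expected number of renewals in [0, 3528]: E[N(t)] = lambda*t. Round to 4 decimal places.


lambda = 0.0761
t = 3528
E[N(t)] = lambda * t
E[N(t)] = 0.0761 * 3528
E[N(t)] = 268.4808

268.4808


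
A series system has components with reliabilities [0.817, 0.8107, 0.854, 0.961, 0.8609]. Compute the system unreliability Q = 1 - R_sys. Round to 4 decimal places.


Components: [0.817, 0.8107, 0.854, 0.961, 0.8609]
After component 1: product = 0.817
After component 2: product = 0.6623
After component 3: product = 0.5656
After component 4: product = 0.5436
After component 5: product = 0.468
R_sys = 0.468
Q = 1 - 0.468 = 0.532

0.532


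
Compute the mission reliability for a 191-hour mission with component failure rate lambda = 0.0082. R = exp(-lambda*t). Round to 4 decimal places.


lambda = 0.0082
mission_time = 191
lambda * t = 0.0082 * 191 = 1.5662
R = exp(-1.5662)
R = 0.2088

0.2088


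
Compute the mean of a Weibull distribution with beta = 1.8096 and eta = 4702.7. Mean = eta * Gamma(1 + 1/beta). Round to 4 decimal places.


beta = 1.8096, eta = 4702.7
1/beta = 0.5526
1 + 1/beta = 1.5526
Gamma(1.5526) = 0.8891
Mean = 4702.7 * 0.8891
Mean = 4180.9905

4180.9905


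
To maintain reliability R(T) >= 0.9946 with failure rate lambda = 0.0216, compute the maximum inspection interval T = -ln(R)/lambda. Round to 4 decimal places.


R_target = 0.9946
lambda = 0.0216
-ln(0.9946) = 0.0054
T = 0.0054 / 0.0216
T = 0.2507

0.2507


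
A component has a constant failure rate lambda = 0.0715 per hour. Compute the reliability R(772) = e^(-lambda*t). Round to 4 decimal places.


lambda = 0.0715
t = 772
lambda * t = 55.198
R(t) = e^(-55.198)
R(t) = 0.0

0.0


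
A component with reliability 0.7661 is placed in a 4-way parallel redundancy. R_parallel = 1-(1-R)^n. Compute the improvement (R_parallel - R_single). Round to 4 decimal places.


R_single = 0.7661, n = 4
1 - R_single = 0.2339
(1 - R_single)^n = 0.2339^4 = 0.003
R_parallel = 1 - 0.003 = 0.997
Improvement = 0.997 - 0.7661
Improvement = 0.2309

0.2309


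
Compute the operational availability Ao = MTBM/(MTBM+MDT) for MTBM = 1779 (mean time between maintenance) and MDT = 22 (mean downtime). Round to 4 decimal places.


MTBM = 1779
MDT = 22
MTBM + MDT = 1801
Ao = 1779 / 1801
Ao = 0.9878

0.9878


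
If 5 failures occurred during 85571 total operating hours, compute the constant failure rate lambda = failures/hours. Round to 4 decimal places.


failures = 5
total_hours = 85571
lambda = 5 / 85571
lambda = 0.0001

0.0001


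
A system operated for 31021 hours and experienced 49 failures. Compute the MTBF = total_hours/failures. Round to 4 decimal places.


total_hours = 31021
failures = 49
MTBF = 31021 / 49
MTBF = 633.0816

633.0816


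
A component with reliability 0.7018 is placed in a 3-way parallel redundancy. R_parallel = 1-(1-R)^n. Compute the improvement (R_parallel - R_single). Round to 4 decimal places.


R_single = 0.7018, n = 3
1 - R_single = 0.2982
(1 - R_single)^n = 0.2982^3 = 0.0265
R_parallel = 1 - 0.0265 = 0.9735
Improvement = 0.9735 - 0.7018
Improvement = 0.2717

0.2717


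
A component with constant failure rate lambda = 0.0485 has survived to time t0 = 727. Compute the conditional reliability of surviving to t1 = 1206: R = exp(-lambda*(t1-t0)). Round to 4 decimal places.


lambda = 0.0485
t0 = 727, t1 = 1206
t1 - t0 = 479
lambda * (t1-t0) = 0.0485 * 479 = 23.2315
R = exp(-23.2315)
R = 0.0

0.0


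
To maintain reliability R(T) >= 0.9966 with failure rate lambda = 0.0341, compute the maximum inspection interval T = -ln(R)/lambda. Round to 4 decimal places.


R_target = 0.9966
lambda = 0.0341
-ln(0.9966) = 0.0034
T = 0.0034 / 0.0341
T = 0.0999

0.0999


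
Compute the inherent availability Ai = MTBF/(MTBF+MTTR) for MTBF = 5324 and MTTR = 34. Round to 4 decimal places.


MTBF = 5324
MTTR = 34
MTBF + MTTR = 5358
Ai = 5324 / 5358
Ai = 0.9937

0.9937


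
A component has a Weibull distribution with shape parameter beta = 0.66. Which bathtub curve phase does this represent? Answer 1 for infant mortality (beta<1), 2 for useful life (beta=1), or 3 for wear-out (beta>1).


beta = 0.66
Compare beta to 1:
beta < 1 => infant mortality (phase 1)
beta = 1 => useful life (phase 2)
beta > 1 => wear-out (phase 3)
Since beta = 0.66, this is infant mortality (decreasing failure rate)
Phase = 1

1


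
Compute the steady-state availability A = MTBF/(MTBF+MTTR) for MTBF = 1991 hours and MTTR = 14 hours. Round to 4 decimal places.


MTBF = 1991
MTTR = 14
MTBF + MTTR = 2005
A = 1991 / 2005
A = 0.993

0.993


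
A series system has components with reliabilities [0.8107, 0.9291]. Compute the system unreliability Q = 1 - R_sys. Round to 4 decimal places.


Components: [0.8107, 0.9291]
After component 1: product = 0.8107
After component 2: product = 0.7532
R_sys = 0.7532
Q = 1 - 0.7532 = 0.2468

0.2468


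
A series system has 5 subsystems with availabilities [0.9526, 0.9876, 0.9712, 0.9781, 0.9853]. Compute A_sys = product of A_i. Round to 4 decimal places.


Subsystems: [0.9526, 0.9876, 0.9712, 0.9781, 0.9853]
After subsystem 1 (A=0.9526): product = 0.9526
After subsystem 2 (A=0.9876): product = 0.9408
After subsystem 3 (A=0.9712): product = 0.9137
After subsystem 4 (A=0.9781): product = 0.8937
After subsystem 5 (A=0.9853): product = 0.8805
A_sys = 0.8805

0.8805


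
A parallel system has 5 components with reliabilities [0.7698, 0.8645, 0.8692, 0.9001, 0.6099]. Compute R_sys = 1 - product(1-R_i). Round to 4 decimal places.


Components: [0.7698, 0.8645, 0.8692, 0.9001, 0.6099]
(1 - 0.7698) = 0.2302, running product = 0.2302
(1 - 0.8645) = 0.1355, running product = 0.0312
(1 - 0.8692) = 0.1308, running product = 0.0041
(1 - 0.9001) = 0.0999, running product = 0.0004
(1 - 0.6099) = 0.3901, running product = 0.0002
Product of (1-R_i) = 0.0002
R_sys = 1 - 0.0002 = 0.9998

0.9998


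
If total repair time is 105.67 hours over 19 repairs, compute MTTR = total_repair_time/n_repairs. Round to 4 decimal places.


total_repair_time = 105.67
n_repairs = 19
MTTR = 105.67 / 19
MTTR = 5.5616

5.5616


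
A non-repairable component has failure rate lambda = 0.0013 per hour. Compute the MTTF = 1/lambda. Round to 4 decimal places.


lambda = 0.0013
MTTF = 1 / 0.0013
MTTF = 769.2308

769.2308


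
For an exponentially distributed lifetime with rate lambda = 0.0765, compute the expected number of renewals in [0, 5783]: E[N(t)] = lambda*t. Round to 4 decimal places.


lambda = 0.0765
t = 5783
E[N(t)] = lambda * t
E[N(t)] = 0.0765 * 5783
E[N(t)] = 442.3995

442.3995


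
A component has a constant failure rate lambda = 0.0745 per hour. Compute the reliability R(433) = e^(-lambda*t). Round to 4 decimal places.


lambda = 0.0745
t = 433
lambda * t = 32.2585
R(t) = e^(-32.2585)
R(t) = 0.0

0.0


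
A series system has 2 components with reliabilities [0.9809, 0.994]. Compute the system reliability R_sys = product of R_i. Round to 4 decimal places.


Components: [0.9809, 0.994]
After component 1 (R=0.9809): product = 0.9809
After component 2 (R=0.994): product = 0.975
R_sys = 0.975

0.975


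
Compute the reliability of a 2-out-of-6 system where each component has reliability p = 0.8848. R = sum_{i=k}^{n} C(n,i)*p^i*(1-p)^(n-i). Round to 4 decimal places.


k = 2, n = 6, p = 0.8848
i=2: C(6,2)=15 * 0.8848^2 * 0.1152^4 = 0.0021
i=3: C(6,3)=20 * 0.8848^3 * 0.1152^3 = 0.0212
i=4: C(6,4)=15 * 0.8848^4 * 0.1152^2 = 0.122
i=5: C(6,5)=6 * 0.8848^5 * 0.1152^1 = 0.3748
i=6: C(6,6)=1 * 0.8848^6 * 0.1152^0 = 0.4798
R = sum of terms = 0.9999

0.9999


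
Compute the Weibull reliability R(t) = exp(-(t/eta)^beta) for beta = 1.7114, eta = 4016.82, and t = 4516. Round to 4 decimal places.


beta = 1.7114, eta = 4016.82, t = 4516
t/eta = 4516 / 4016.82 = 1.1243
(t/eta)^beta = 1.1243^1.7114 = 1.222
R(t) = exp(-1.222)
R(t) = 0.2946

0.2946


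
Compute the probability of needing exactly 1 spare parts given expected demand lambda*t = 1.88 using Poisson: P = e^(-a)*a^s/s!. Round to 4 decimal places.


a = 1.88, s = 1
e^(-a) = e^(-1.88) = 0.1526
a^s = 1.88^1 = 1.88
s! = 1
P = 0.1526 * 1.88 / 1
P = 0.2869

0.2869


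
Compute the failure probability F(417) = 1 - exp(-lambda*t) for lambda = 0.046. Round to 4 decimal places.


lambda = 0.046, t = 417
lambda * t = 19.182
exp(-19.182) = 0.0
F(t) = 1 - 0.0
F(t) = 1.0

1.0


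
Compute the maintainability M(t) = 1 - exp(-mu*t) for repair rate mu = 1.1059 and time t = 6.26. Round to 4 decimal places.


mu = 1.1059, t = 6.26
mu * t = 1.1059 * 6.26 = 6.9229
exp(-6.9229) = 0.001
M(t) = 1 - 0.001
M(t) = 0.999

0.999


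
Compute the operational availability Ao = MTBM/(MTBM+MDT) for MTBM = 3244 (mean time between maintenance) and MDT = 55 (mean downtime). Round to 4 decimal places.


MTBM = 3244
MDT = 55
MTBM + MDT = 3299
Ao = 3244 / 3299
Ao = 0.9833

0.9833


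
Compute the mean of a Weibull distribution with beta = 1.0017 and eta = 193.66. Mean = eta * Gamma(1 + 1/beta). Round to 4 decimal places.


beta = 1.0017, eta = 193.66
1/beta = 0.9983
1 + 1/beta = 1.9983
Gamma(1.9983) = 0.9993
Mean = 193.66 * 0.9993
Mean = 193.5213

193.5213


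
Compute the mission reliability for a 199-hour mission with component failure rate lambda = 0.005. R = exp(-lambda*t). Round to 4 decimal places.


lambda = 0.005
mission_time = 199
lambda * t = 0.005 * 199 = 0.995
R = exp(-0.995)
R = 0.3697

0.3697


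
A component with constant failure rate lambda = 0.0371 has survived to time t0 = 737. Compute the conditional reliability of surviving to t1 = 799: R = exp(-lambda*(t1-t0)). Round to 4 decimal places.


lambda = 0.0371
t0 = 737, t1 = 799
t1 - t0 = 62
lambda * (t1-t0) = 0.0371 * 62 = 2.3002
R = exp(-2.3002)
R = 0.1002

0.1002


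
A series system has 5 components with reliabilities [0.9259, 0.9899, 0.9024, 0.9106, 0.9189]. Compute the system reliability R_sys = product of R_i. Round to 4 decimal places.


Components: [0.9259, 0.9899, 0.9024, 0.9106, 0.9189]
After component 1 (R=0.9259): product = 0.9259
After component 2 (R=0.9899): product = 0.9165
After component 3 (R=0.9024): product = 0.8271
After component 4 (R=0.9106): product = 0.7532
After component 5 (R=0.9189): product = 0.6921
R_sys = 0.6921

0.6921


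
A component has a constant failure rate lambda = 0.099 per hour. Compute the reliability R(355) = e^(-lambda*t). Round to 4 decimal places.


lambda = 0.099
t = 355
lambda * t = 35.145
R(t) = e^(-35.145)
R(t) = 0.0

0.0


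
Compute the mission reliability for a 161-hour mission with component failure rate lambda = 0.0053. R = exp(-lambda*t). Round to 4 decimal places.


lambda = 0.0053
mission_time = 161
lambda * t = 0.0053 * 161 = 0.8533
R = exp(-0.8533)
R = 0.426

0.426


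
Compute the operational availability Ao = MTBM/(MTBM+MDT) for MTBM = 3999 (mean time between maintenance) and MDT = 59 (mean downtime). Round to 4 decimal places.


MTBM = 3999
MDT = 59
MTBM + MDT = 4058
Ao = 3999 / 4058
Ao = 0.9855

0.9855


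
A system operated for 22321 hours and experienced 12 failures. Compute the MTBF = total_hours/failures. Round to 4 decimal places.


total_hours = 22321
failures = 12
MTBF = 22321 / 12
MTBF = 1860.0833

1860.0833


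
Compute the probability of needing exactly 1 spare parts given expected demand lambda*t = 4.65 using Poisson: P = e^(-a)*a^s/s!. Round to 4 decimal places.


a = 4.65, s = 1
e^(-a) = e^(-4.65) = 0.0096
a^s = 4.65^1 = 4.65
s! = 1
P = 0.0096 * 4.65 / 1
P = 0.0445

0.0445


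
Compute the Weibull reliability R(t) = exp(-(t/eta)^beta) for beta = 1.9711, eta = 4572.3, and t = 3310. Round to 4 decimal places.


beta = 1.9711, eta = 4572.3, t = 3310
t/eta = 3310 / 4572.3 = 0.7239
(t/eta)^beta = 0.7239^1.9711 = 0.529
R(t) = exp(-0.529)
R(t) = 0.5892

0.5892


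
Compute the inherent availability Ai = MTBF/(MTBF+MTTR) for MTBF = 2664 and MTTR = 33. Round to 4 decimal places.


MTBF = 2664
MTTR = 33
MTBF + MTTR = 2697
Ai = 2664 / 2697
Ai = 0.9878

0.9878


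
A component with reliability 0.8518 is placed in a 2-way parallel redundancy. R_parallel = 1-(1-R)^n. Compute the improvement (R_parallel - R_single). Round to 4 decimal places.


R_single = 0.8518, n = 2
1 - R_single = 0.1482
(1 - R_single)^n = 0.1482^2 = 0.022
R_parallel = 1 - 0.022 = 0.978
Improvement = 0.978 - 0.8518
Improvement = 0.1262

0.1262


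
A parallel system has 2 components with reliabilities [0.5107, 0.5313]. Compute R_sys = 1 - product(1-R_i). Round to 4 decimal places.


Components: [0.5107, 0.5313]
(1 - 0.5107) = 0.4893, running product = 0.4893
(1 - 0.5313) = 0.4687, running product = 0.2293
Product of (1-R_i) = 0.2293
R_sys = 1 - 0.2293 = 0.7707

0.7707


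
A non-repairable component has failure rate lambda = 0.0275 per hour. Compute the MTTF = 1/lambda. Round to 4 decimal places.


lambda = 0.0275
MTTF = 1 / 0.0275
MTTF = 36.3636

36.3636


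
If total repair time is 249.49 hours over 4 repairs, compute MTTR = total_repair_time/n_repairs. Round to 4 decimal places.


total_repair_time = 249.49
n_repairs = 4
MTTR = 249.49 / 4
MTTR = 62.3725

62.3725


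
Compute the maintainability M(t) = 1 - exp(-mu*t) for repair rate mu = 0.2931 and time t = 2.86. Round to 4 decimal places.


mu = 0.2931, t = 2.86
mu * t = 0.2931 * 2.86 = 0.8383
exp(-0.8383) = 0.4325
M(t) = 1 - 0.4325
M(t) = 0.5675

0.5675


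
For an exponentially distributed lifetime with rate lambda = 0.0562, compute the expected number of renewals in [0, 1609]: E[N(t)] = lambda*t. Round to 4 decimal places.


lambda = 0.0562
t = 1609
E[N(t)] = lambda * t
E[N(t)] = 0.0562 * 1609
E[N(t)] = 90.4258

90.4258


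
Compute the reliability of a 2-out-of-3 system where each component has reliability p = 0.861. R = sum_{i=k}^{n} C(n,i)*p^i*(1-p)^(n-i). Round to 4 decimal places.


k = 2, n = 3, p = 0.861
i=2: C(3,2)=3 * 0.861^2 * 0.139^1 = 0.3091
i=3: C(3,3)=1 * 0.861^3 * 0.139^0 = 0.6383
R = sum of terms = 0.9474

0.9474


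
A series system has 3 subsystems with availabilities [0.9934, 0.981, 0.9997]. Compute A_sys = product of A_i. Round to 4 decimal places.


Subsystems: [0.9934, 0.981, 0.9997]
After subsystem 1 (A=0.9934): product = 0.9934
After subsystem 2 (A=0.981): product = 0.9745
After subsystem 3 (A=0.9997): product = 0.9742
A_sys = 0.9742

0.9742


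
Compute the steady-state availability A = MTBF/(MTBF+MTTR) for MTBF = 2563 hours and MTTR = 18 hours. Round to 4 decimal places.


MTBF = 2563
MTTR = 18
MTBF + MTTR = 2581
A = 2563 / 2581
A = 0.993

0.993


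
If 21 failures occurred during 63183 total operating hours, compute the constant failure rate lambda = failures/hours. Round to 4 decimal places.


failures = 21
total_hours = 63183
lambda = 21 / 63183
lambda = 0.0003

0.0003


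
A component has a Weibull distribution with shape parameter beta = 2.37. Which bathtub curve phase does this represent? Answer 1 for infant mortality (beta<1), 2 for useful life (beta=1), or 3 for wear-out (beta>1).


beta = 2.37
Compare beta to 1:
beta < 1 => infant mortality (phase 1)
beta = 1 => useful life (phase 2)
beta > 1 => wear-out (phase 3)
Since beta = 2.37, this is wear-out (increasing failure rate)
Phase = 3

3


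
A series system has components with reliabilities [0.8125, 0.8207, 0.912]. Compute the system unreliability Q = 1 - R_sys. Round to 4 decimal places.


Components: [0.8125, 0.8207, 0.912]
After component 1: product = 0.8125
After component 2: product = 0.6668
After component 3: product = 0.6081
R_sys = 0.6081
Q = 1 - 0.6081 = 0.3919

0.3919


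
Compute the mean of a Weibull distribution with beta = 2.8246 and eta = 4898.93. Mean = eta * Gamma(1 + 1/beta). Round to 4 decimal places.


beta = 2.8246, eta = 4898.93
1/beta = 0.354
1 + 1/beta = 1.354
Gamma(1.354) = 0.8907
Mean = 4898.93 * 0.8907
Mean = 4363.7215

4363.7215


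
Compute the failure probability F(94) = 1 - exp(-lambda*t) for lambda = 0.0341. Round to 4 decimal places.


lambda = 0.0341, t = 94
lambda * t = 3.2054
exp(-3.2054) = 0.0405
F(t) = 1 - 0.0405
F(t) = 0.9595

0.9595


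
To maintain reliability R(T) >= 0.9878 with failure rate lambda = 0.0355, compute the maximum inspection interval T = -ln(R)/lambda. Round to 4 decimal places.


R_target = 0.9878
lambda = 0.0355
-ln(0.9878) = 0.0123
T = 0.0123 / 0.0355
T = 0.3458

0.3458


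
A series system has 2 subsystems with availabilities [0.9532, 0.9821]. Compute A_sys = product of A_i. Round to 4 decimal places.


Subsystems: [0.9532, 0.9821]
After subsystem 1 (A=0.9532): product = 0.9532
After subsystem 2 (A=0.9821): product = 0.9361
A_sys = 0.9361

0.9361


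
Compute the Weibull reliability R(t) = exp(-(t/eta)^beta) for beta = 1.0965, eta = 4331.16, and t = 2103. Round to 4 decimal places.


beta = 1.0965, eta = 4331.16, t = 2103
t/eta = 2103 / 4331.16 = 0.4856
(t/eta)^beta = 0.4856^1.0965 = 0.4529
R(t) = exp(-0.4529)
R(t) = 0.6358

0.6358


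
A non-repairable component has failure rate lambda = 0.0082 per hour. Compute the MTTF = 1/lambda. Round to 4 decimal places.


lambda = 0.0082
MTTF = 1 / 0.0082
MTTF = 121.9512

121.9512


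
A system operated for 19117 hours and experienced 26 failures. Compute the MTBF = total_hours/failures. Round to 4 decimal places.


total_hours = 19117
failures = 26
MTBF = 19117 / 26
MTBF = 735.2692

735.2692


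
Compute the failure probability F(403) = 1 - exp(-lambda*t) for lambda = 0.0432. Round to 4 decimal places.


lambda = 0.0432, t = 403
lambda * t = 17.4096
exp(-17.4096) = 0.0
F(t) = 1 - 0.0
F(t) = 1.0

1.0


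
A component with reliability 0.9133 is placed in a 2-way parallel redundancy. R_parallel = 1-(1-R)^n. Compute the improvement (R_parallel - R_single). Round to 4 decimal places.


R_single = 0.9133, n = 2
1 - R_single = 0.0867
(1 - R_single)^n = 0.0867^2 = 0.0075
R_parallel = 1 - 0.0075 = 0.9925
Improvement = 0.9925 - 0.9133
Improvement = 0.0792

0.0792


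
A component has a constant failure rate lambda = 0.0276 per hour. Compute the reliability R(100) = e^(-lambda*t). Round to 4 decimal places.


lambda = 0.0276
t = 100
lambda * t = 2.76
R(t) = e^(-2.76)
R(t) = 0.0633

0.0633


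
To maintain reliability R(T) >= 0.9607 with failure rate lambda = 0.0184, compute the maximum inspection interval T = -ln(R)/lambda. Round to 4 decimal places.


R_target = 0.9607
lambda = 0.0184
-ln(0.9607) = 0.0401
T = 0.0401 / 0.0184
T = 2.179

2.179


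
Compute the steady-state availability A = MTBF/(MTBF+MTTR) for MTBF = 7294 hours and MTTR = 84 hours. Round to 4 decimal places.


MTBF = 7294
MTTR = 84
MTBF + MTTR = 7378
A = 7294 / 7378
A = 0.9886

0.9886


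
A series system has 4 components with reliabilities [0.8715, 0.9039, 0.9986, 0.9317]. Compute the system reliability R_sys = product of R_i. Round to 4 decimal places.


Components: [0.8715, 0.9039, 0.9986, 0.9317]
After component 1 (R=0.8715): product = 0.8715
After component 2 (R=0.9039): product = 0.7877
After component 3 (R=0.9986): product = 0.7866
After component 4 (R=0.9317): product = 0.7329
R_sys = 0.7329

0.7329


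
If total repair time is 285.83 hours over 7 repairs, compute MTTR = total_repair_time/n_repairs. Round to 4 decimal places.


total_repair_time = 285.83
n_repairs = 7
MTTR = 285.83 / 7
MTTR = 40.8329

40.8329


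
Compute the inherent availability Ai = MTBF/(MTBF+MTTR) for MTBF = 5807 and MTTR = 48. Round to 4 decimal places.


MTBF = 5807
MTTR = 48
MTBF + MTTR = 5855
Ai = 5807 / 5855
Ai = 0.9918

0.9918


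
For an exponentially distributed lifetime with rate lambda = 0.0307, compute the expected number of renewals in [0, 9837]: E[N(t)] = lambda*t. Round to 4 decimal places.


lambda = 0.0307
t = 9837
E[N(t)] = lambda * t
E[N(t)] = 0.0307 * 9837
E[N(t)] = 301.9959

301.9959


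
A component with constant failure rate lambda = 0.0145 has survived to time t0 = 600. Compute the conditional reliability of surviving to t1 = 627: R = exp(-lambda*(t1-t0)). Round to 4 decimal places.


lambda = 0.0145
t0 = 600, t1 = 627
t1 - t0 = 27
lambda * (t1-t0) = 0.0145 * 27 = 0.3915
R = exp(-0.3915)
R = 0.676

0.676


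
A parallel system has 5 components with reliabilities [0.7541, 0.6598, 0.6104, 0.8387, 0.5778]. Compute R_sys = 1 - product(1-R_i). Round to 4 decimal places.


Components: [0.7541, 0.6598, 0.6104, 0.8387, 0.5778]
(1 - 0.7541) = 0.2459, running product = 0.2459
(1 - 0.6598) = 0.3402, running product = 0.0837
(1 - 0.6104) = 0.3896, running product = 0.0326
(1 - 0.8387) = 0.1613, running product = 0.0053
(1 - 0.5778) = 0.4222, running product = 0.0022
Product of (1-R_i) = 0.0022
R_sys = 1 - 0.0022 = 0.9978

0.9978


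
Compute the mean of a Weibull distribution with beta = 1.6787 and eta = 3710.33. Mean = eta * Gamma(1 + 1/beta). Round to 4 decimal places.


beta = 1.6787, eta = 3710.33
1/beta = 0.5957
1 + 1/beta = 1.5957
Gamma(1.5957) = 0.893
Mean = 3710.33 * 0.893
Mean = 3313.4664

3313.4664


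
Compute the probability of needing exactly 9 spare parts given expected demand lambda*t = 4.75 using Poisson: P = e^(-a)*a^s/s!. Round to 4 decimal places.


a = 4.75, s = 9
e^(-a) = e^(-4.75) = 0.0087
a^s = 4.75^9 = 1230955.8784
s! = 362880
P = 0.0087 * 1230955.8784 / 362880
P = 0.0293

0.0293


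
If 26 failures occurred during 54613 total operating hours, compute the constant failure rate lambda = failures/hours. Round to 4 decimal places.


failures = 26
total_hours = 54613
lambda = 26 / 54613
lambda = 0.0005

0.0005


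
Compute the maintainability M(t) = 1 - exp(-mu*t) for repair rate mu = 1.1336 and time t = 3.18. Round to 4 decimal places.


mu = 1.1336, t = 3.18
mu * t = 1.1336 * 3.18 = 3.6048
exp(-3.6048) = 0.0272
M(t) = 1 - 0.0272
M(t) = 0.9728

0.9728


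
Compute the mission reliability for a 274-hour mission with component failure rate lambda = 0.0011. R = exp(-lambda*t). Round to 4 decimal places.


lambda = 0.0011
mission_time = 274
lambda * t = 0.0011 * 274 = 0.3014
R = exp(-0.3014)
R = 0.7398

0.7398


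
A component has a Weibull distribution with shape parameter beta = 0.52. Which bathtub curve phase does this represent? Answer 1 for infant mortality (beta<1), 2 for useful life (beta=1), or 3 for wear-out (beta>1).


beta = 0.52
Compare beta to 1:
beta < 1 => infant mortality (phase 1)
beta = 1 => useful life (phase 2)
beta > 1 => wear-out (phase 3)
Since beta = 0.52, this is infant mortality (decreasing failure rate)
Phase = 1

1


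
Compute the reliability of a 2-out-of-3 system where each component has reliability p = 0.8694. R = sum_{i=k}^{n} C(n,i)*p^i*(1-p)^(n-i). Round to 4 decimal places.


k = 2, n = 3, p = 0.8694
i=2: C(3,2)=3 * 0.8694^2 * 0.1306^1 = 0.2961
i=3: C(3,3)=1 * 0.8694^3 * 0.1306^0 = 0.6571
R = sum of terms = 0.9533

0.9533


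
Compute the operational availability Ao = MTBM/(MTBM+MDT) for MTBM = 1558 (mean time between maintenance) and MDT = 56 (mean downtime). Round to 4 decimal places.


MTBM = 1558
MDT = 56
MTBM + MDT = 1614
Ao = 1558 / 1614
Ao = 0.9653

0.9653


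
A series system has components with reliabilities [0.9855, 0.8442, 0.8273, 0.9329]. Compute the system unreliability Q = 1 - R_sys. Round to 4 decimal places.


Components: [0.9855, 0.8442, 0.8273, 0.9329]
After component 1: product = 0.9855
After component 2: product = 0.832
After component 3: product = 0.6883
After component 4: product = 0.6421
R_sys = 0.6421
Q = 1 - 0.6421 = 0.3579

0.3579


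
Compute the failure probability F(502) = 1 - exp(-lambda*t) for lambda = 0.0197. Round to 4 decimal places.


lambda = 0.0197, t = 502
lambda * t = 9.8894
exp(-9.8894) = 0.0001
F(t) = 1 - 0.0001
F(t) = 0.9999

0.9999


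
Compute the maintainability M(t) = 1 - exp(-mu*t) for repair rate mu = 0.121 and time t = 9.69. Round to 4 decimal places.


mu = 0.121, t = 9.69
mu * t = 0.121 * 9.69 = 1.1725
exp(-1.1725) = 0.3096
M(t) = 1 - 0.3096
M(t) = 0.6904

0.6904


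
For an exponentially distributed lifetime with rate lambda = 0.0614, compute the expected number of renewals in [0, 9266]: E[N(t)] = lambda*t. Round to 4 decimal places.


lambda = 0.0614
t = 9266
E[N(t)] = lambda * t
E[N(t)] = 0.0614 * 9266
E[N(t)] = 568.9324

568.9324


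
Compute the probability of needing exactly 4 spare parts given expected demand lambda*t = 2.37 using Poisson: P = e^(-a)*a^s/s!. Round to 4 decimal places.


a = 2.37, s = 4
e^(-a) = e^(-2.37) = 0.0935
a^s = 2.37^4 = 31.5496
s! = 24
P = 0.0935 * 31.5496 / 24
P = 0.1229

0.1229


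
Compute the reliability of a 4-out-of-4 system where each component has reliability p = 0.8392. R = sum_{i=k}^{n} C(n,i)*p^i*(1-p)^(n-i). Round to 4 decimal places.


k = 4, n = 4, p = 0.8392
i=4: C(4,4)=1 * 0.8392^4 * 0.1608^0 = 0.496
R = sum of terms = 0.496

0.496


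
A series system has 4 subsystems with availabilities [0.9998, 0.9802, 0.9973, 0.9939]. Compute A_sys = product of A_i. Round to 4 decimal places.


Subsystems: [0.9998, 0.9802, 0.9973, 0.9939]
After subsystem 1 (A=0.9998): product = 0.9998
After subsystem 2 (A=0.9802): product = 0.98
After subsystem 3 (A=0.9973): product = 0.9774
After subsystem 4 (A=0.9939): product = 0.9714
A_sys = 0.9714

0.9714


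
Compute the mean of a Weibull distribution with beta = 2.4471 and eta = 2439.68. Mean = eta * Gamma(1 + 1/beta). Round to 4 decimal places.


beta = 2.4471, eta = 2439.68
1/beta = 0.4086
1 + 1/beta = 1.4086
Gamma(1.4086) = 0.8868
Mean = 2439.68 * 0.8868
Mean = 2163.5738

2163.5738


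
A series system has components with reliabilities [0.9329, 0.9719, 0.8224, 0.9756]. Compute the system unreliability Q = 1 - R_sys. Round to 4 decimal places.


Components: [0.9329, 0.9719, 0.8224, 0.9756]
After component 1: product = 0.9329
After component 2: product = 0.9067
After component 3: product = 0.7457
After component 4: product = 0.7275
R_sys = 0.7275
Q = 1 - 0.7275 = 0.2725

0.2725


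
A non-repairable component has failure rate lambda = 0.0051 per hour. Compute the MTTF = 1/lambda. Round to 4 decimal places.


lambda = 0.0051
MTTF = 1 / 0.0051
MTTF = 196.0784

196.0784


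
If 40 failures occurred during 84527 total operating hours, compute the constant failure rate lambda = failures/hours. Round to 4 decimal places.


failures = 40
total_hours = 84527
lambda = 40 / 84527
lambda = 0.0005

0.0005


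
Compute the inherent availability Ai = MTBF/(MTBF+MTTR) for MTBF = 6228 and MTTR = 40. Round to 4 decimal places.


MTBF = 6228
MTTR = 40
MTBF + MTTR = 6268
Ai = 6228 / 6268
Ai = 0.9936

0.9936


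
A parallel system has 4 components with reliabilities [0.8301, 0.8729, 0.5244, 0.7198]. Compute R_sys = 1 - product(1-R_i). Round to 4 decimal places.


Components: [0.8301, 0.8729, 0.5244, 0.7198]
(1 - 0.8301) = 0.1699, running product = 0.1699
(1 - 0.8729) = 0.1271, running product = 0.0216
(1 - 0.5244) = 0.4756, running product = 0.0103
(1 - 0.7198) = 0.2802, running product = 0.0029
Product of (1-R_i) = 0.0029
R_sys = 1 - 0.0029 = 0.9971

0.9971


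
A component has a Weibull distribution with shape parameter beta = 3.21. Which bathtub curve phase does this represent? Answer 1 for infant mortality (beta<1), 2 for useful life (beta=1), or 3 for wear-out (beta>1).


beta = 3.21
Compare beta to 1:
beta < 1 => infant mortality (phase 1)
beta = 1 => useful life (phase 2)
beta > 1 => wear-out (phase 3)
Since beta = 3.21, this is wear-out (increasing failure rate)
Phase = 3

3


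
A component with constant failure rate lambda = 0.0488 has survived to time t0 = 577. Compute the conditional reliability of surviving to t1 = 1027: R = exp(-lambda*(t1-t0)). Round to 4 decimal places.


lambda = 0.0488
t0 = 577, t1 = 1027
t1 - t0 = 450
lambda * (t1-t0) = 0.0488 * 450 = 21.96
R = exp(-21.96)
R = 0.0

0.0


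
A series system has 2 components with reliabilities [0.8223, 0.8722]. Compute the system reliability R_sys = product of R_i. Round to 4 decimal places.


Components: [0.8223, 0.8722]
After component 1 (R=0.8223): product = 0.8223
After component 2 (R=0.8722): product = 0.7172
R_sys = 0.7172

0.7172


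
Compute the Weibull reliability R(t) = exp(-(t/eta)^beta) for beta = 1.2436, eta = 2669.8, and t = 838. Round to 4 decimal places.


beta = 1.2436, eta = 2669.8, t = 838
t/eta = 838 / 2669.8 = 0.3139
(t/eta)^beta = 0.3139^1.2436 = 0.2367
R(t) = exp(-0.2367)
R(t) = 0.7892

0.7892


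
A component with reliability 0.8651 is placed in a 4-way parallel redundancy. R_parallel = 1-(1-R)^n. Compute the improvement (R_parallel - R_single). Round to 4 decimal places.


R_single = 0.8651, n = 4
1 - R_single = 0.1349
(1 - R_single)^n = 0.1349^4 = 0.0003
R_parallel = 1 - 0.0003 = 0.9997
Improvement = 0.9997 - 0.8651
Improvement = 0.1346

0.1346


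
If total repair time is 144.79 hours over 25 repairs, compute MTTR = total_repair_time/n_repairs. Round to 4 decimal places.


total_repair_time = 144.79
n_repairs = 25
MTTR = 144.79 / 25
MTTR = 5.7916

5.7916


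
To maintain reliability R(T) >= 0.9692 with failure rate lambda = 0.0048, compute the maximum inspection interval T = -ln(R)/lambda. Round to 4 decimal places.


R_target = 0.9692
lambda = 0.0048
-ln(0.9692) = 0.0313
T = 0.0313 / 0.0048
T = 6.5176

6.5176


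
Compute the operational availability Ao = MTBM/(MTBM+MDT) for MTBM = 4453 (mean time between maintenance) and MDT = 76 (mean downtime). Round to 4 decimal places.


MTBM = 4453
MDT = 76
MTBM + MDT = 4529
Ao = 4453 / 4529
Ao = 0.9832

0.9832


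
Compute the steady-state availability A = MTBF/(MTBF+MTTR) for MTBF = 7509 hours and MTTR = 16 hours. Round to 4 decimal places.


MTBF = 7509
MTTR = 16
MTBF + MTTR = 7525
A = 7509 / 7525
A = 0.9979

0.9979


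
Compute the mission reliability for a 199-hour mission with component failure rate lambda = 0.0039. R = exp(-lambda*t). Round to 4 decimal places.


lambda = 0.0039
mission_time = 199
lambda * t = 0.0039 * 199 = 0.7761
R = exp(-0.7761)
R = 0.4602

0.4602


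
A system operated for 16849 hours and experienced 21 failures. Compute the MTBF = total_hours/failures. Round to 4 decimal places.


total_hours = 16849
failures = 21
MTBF = 16849 / 21
MTBF = 802.3333

802.3333


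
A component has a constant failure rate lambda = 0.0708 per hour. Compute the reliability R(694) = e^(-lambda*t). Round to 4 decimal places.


lambda = 0.0708
t = 694
lambda * t = 49.1352
R(t) = e^(-49.1352)
R(t) = 0.0

0.0


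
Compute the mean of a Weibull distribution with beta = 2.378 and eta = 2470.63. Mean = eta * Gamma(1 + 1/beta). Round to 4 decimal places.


beta = 2.378, eta = 2470.63
1/beta = 0.4205
1 + 1/beta = 1.4205
Gamma(1.4205) = 0.8863
Mean = 2470.63 * 0.8863
Mean = 2189.8106

2189.8106
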